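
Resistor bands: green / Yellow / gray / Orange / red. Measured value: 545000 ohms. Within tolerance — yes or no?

Green → 5 (first significant figure)
Yellow → 4 (second significant figure)
Grey → 8 (third significant figure)
Orange → ×10^3 multiplier
Red → ±2% tolerance
548 × 1000 = 548000 Ω
Allowed range: 537040 Ω to 558960 Ω.
545000 ohms lies inside that range.

yes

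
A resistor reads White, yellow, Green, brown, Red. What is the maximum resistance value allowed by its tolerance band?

9639 Ω

White → 9 (first significant figure)
Yellow → 4 (second significant figure)
Green → 5 (third significant figure)
Brown → ×10 multiplier
Red → ±2% tolerance
945 × 10 = 9450 Ω
Maximum = 9450 × (1 + 2/100) = 9639 Ω.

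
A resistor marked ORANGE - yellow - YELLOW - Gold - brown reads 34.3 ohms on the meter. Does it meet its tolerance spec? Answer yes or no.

Orange → 3 (first significant figure)
Yellow → 4 (second significant figure)
Yellow → 4 (third significant figure)
Gold → ×0.1 multiplier
Brown → ±1% tolerance
344 × 0.1 = 34.4 Ω
Allowed range: 34.056 Ω to 34.744 Ω.
34.3 ohms lies inside that range.

yes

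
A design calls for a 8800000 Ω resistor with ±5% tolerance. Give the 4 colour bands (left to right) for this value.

8800000 Ω = 88 × 10^5.
8 → grey
8 → grey
Multiplier 10^5 → green.
±5% tolerance → gold.

grey, grey, green, gold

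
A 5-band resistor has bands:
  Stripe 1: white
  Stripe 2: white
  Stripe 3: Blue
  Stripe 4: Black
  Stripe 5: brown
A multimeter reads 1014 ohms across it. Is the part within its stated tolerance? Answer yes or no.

White → 9 (first significant figure)
White → 9 (second significant figure)
Blue → 6 (third significant figure)
Black → ×1 multiplier
Brown → ±1% tolerance
996 × 1 = 996 Ω
Allowed range: 986.04 Ω to 1005.96 Ω.
1014 ohms lies outside that range.

no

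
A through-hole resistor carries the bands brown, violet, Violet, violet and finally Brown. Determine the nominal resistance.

Brown → 1 (first significant figure)
Violet → 7 (second significant figure)
Violet → 7 (third significant figure)
Violet → ×10^7 multiplier
177 × 10000000 = 1770000000 Ω

1770000000 Ω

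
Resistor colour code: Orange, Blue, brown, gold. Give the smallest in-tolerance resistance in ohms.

Orange → 3 (first significant figure)
Blue → 6 (second significant figure)
Brown → ×10 multiplier
Gold → ±5% tolerance
36 × 10 = 360 Ω
Smallest = 360 × (1 − 5/100) = 342 Ω.

342 Ω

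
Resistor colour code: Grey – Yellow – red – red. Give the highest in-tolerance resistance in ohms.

Grey → 8 (first significant figure)
Yellow → 4 (second significant figure)
Red → ×10^2 multiplier
Red → ±2% tolerance
84 × 100 = 8400 Ω
Highest = 8400 × (1 + 2/100) = 8568 Ω.

8568 Ω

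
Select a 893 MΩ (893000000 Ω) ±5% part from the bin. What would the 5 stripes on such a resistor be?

893000000 Ω = 893 × 10^6.
8 → grey
9 → white
3 → orange
Multiplier 10^6 → blue.
±5% tolerance → gold.

grey, white, orange, blue, gold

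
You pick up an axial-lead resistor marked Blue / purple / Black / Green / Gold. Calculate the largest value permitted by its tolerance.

70350000 Ω

Blue → 6 (first significant figure)
Violet → 7 (second significant figure)
Black → 0 (third significant figure)
Green → ×10^5 multiplier
Gold → ±5% tolerance
670 × 100000 = 67000000 Ω
Largest = 67000000 × (1 + 5/100) = 70350000 Ω.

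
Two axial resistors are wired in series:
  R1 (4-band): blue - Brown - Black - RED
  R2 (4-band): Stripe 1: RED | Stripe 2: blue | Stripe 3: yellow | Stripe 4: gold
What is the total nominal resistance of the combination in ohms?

260061 Ω

R1: blue, brown → 61; black ×1 → 61 Ω.
R2: red, blue → 26; yellow ×10^4 → 260000 Ω.
Series: 61 + 260000 = 260061 Ω.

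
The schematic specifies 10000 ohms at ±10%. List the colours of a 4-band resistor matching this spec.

brown, black, orange, silver

10000 Ω = 10 × 10^3.
1 → brown
0 → black
Multiplier 10^3 → orange.
±10% tolerance → silver.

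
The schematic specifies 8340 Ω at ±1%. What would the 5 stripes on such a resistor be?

8340 Ω = 834 × 10^1.
8 → grey
3 → orange
4 → yellow
Multiplier 10^1 → brown.
±1% tolerance → brown.

grey, orange, yellow, brown, brown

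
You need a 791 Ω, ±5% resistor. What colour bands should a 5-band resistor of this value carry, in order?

violet, white, brown, black, gold

791 Ω = 791 × 10^0.
7 → violet
9 → white
1 → brown
Multiplier 10^0 → black.
±5% tolerance → gold.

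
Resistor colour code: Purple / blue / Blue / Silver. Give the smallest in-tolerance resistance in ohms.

Violet → 7 (first significant figure)
Blue → 6 (second significant figure)
Blue → ×10^6 multiplier
Silver → ±10% tolerance
76 × 1000000 = 76000000 Ω
Smallest = 76000000 × (1 − 10/100) = 68400000 Ω.

68400000 Ω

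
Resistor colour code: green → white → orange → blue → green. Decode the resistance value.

Green → 5 (first significant figure)
White → 9 (second significant figure)
Orange → 3 (third significant figure)
Blue → ×10^6 multiplier
593 × 1000000 = 593000000 Ω

593000000 Ω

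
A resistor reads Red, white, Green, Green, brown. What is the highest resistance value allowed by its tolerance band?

Red → 2 (first significant figure)
White → 9 (second significant figure)
Green → 5 (third significant figure)
Green → ×10^5 multiplier
Brown → ±1% tolerance
295 × 100000 = 29500000 Ω
Highest = 29500000 × (1 + 1/100) = 29795000 Ω.

29795000 Ω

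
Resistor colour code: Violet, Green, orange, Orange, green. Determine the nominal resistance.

753000 Ω

Violet → 7 (first significant figure)
Green → 5 (second significant figure)
Orange → 3 (third significant figure)
Orange → ×10^3 multiplier
753 × 1000 = 753000 Ω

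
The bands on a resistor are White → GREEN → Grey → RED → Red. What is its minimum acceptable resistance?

White → 9 (first significant figure)
Green → 5 (second significant figure)
Grey → 8 (third significant figure)
Red → ×10^2 multiplier
Red → ±2% tolerance
958 × 100 = 95800 Ω
Minimum = 95800 × (1 − 2/100) = 93884 Ω.

93884 Ω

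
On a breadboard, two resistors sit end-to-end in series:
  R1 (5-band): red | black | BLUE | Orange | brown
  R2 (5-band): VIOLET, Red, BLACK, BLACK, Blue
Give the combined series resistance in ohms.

R1: red, black, blue → 206; orange ×10^3 → 206000 Ω.
R2: violet, red, black → 720; black ×1 → 720 Ω.
Series: 206000 + 720 = 206720 Ω.

206720 Ω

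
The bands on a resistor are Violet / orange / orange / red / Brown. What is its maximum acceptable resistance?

74033 Ω

Violet → 7 (first significant figure)
Orange → 3 (second significant figure)
Orange → 3 (third significant figure)
Red → ×10^2 multiplier
Brown → ±1% tolerance
733 × 100 = 73300 Ω
Maximum = 73300 × (1 + 1/100) = 74033 Ω.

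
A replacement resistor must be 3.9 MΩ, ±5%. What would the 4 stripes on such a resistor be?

orange, white, green, gold

3900000 Ω = 39 × 10^5.
3 → orange
9 → white
Multiplier 10^5 → green.
±5% tolerance → gold.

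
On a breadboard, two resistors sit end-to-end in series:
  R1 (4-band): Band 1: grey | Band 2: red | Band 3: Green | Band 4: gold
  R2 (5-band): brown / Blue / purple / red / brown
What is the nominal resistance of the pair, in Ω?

R1: grey, red → 82; green ×10^5 → 8200000 Ω.
R2: brown, blue, violet → 167; red ×10^2 → 16700 Ω.
Series: 8200000 + 16700 = 8216700 Ω.

8216700 Ω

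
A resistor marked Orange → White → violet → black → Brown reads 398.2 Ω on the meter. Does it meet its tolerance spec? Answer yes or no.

Orange → 3 (first significant figure)
White → 9 (second significant figure)
Violet → 7 (third significant figure)
Black → ×1 multiplier
Brown → ±1% tolerance
397 × 1 = 397 Ω
Allowed range: 393.03 Ω to 400.97 Ω.
398.2 Ω lies inside that range.

yes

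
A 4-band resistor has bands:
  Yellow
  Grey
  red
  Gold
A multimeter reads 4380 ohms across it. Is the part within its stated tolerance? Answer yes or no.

Yellow → 4 (first significant figure)
Grey → 8 (second significant figure)
Red → ×10^2 multiplier
Gold → ±5% tolerance
48 × 100 = 4800 Ω
Allowed range: 4560 Ω to 5040 Ω.
4380 ohms lies outside that range.

no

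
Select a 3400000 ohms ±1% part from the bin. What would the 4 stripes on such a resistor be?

orange, yellow, green, brown

3400000 Ω = 34 × 10^5.
3 → orange
4 → yellow
Multiplier 10^5 → green.
±1% tolerance → brown.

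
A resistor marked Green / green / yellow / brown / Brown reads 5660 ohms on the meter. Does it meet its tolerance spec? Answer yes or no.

Green → 5 (first significant figure)
Green → 5 (second significant figure)
Yellow → 4 (third significant figure)
Brown → ×10 multiplier
Brown → ±1% tolerance
554 × 10 = 5540 Ω
Allowed range: 5484.6 Ω to 5595.4 Ω.
5660 ohms lies outside that range.

no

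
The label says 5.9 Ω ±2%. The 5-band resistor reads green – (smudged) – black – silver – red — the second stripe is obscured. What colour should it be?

white

5.9 Ω = 590 × 10^-2.
The second band gives digit 9 of the significand, and 9 is white.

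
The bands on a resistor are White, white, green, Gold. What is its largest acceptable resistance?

10395000 Ω

White → 9 (first significant figure)
White → 9 (second significant figure)
Green → ×10^5 multiplier
Gold → ±5% tolerance
99 × 100000 = 9900000 Ω
Largest = 9900000 × (1 + 5/100) = 10395000 Ω.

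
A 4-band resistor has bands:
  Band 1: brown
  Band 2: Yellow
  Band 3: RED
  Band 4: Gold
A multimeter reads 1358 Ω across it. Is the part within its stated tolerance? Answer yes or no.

Brown → 1 (first significant figure)
Yellow → 4 (second significant figure)
Red → ×10^2 multiplier
Gold → ±5% tolerance
14 × 100 = 1400 Ω
Allowed range: 1330 Ω to 1470 Ω.
1358 Ω lies inside that range.

yes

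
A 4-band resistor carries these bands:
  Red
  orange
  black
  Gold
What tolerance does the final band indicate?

The last band, gold, is the tolerance band.
Gold corresponds to ±5%.

±5%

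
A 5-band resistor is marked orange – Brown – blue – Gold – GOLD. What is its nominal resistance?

Orange → 3 (first significant figure)
Brown → 1 (second significant figure)
Blue → 6 (third significant figure)
Gold → ×0.1 multiplier
316 × 0.1 = 31.6 Ω

31.6 Ω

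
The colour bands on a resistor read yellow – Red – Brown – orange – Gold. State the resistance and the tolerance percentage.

421000 Ω ±5%

Yellow → 4 (first significant figure)
Red → 2 (second significant figure)
Brown → 1 (third significant figure)
Orange → ×10^3 multiplier
Gold → ±5% tolerance
421 × 1000 = 421000 Ω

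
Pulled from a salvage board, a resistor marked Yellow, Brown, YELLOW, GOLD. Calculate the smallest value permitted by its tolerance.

Yellow → 4 (first significant figure)
Brown → 1 (second significant figure)
Yellow → ×10^4 multiplier
Gold → ±5% tolerance
41 × 10000 = 410000 Ω
Smallest = 410000 × (1 − 5/100) = 389500 Ω.

389500 Ω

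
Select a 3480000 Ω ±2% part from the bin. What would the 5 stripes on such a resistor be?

3480000 Ω = 348 × 10^4.
3 → orange
4 → yellow
8 → grey
Multiplier 10^4 → yellow.
±2% tolerance → red.

orange, yellow, grey, yellow, red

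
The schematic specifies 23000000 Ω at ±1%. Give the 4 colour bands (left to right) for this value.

23000000 Ω = 23 × 10^6.
2 → red
3 → orange
Multiplier 10^6 → blue.
±1% tolerance → brown.

red, orange, blue, brown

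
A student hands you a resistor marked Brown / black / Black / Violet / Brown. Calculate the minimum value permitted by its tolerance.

990000000 Ω

Brown → 1 (first significant figure)
Black → 0 (second significant figure)
Black → 0 (third significant figure)
Violet → ×10^7 multiplier
Brown → ±1% tolerance
100 × 10000000 = 1000000000 Ω
Minimum = 1000000000 × (1 − 1/100) = 990000000 Ω.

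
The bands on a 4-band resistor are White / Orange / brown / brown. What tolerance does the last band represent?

±1%

The last band, brown, is the tolerance band.
Brown corresponds to ±1%.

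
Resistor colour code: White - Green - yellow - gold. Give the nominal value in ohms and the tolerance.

White → 9 (first significant figure)
Green → 5 (second significant figure)
Yellow → ×10^4 multiplier
Gold → ±5% tolerance
95 × 10000 = 950000 Ω

950000 Ω ±5%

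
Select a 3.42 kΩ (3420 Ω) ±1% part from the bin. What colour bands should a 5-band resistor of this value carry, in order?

3420 Ω = 342 × 10^1.
3 → orange
4 → yellow
2 → red
Multiplier 10^1 → brown.
±1% tolerance → brown.

orange, yellow, red, brown, brown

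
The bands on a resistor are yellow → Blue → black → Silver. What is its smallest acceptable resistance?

41.4 Ω

Yellow → 4 (first significant figure)
Blue → 6 (second significant figure)
Black → ×1 multiplier
Silver → ±10% tolerance
46 × 1 = 46 Ω
Smallest = 46 × (1 − 10/100) = 41.4 Ω.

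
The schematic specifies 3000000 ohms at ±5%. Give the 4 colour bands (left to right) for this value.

3000000 Ω = 30 × 10^5.
3 → orange
0 → black
Multiplier 10^5 → green.
±5% tolerance → gold.

orange, black, green, gold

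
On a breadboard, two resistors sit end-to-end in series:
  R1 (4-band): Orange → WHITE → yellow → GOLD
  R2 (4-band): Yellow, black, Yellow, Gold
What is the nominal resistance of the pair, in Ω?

R1: orange, white → 39; yellow ×10^4 → 390000 Ω.
R2: yellow, black → 40; yellow ×10^4 → 400000 Ω.
Series: 390000 + 400000 = 790000 Ω.

790000 Ω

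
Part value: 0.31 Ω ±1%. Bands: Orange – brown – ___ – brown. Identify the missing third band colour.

silver

0.31 Ω = 31 × 10^-2.
The third band is the multiplier, 10^-2, which is silver.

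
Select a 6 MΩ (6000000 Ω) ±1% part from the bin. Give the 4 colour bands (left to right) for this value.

blue, black, green, brown

6000000 Ω = 60 × 10^5.
6 → blue
0 → black
Multiplier 10^5 → green.
±1% tolerance → brown.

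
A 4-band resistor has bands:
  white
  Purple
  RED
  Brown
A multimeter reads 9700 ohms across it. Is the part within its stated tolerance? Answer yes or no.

yes

White → 9 (first significant figure)
Violet → 7 (second significant figure)
Red → ×10^2 multiplier
Brown → ±1% tolerance
97 × 100 = 9700 Ω
Allowed range: 9603 Ω to 9797 Ω.
9700 ohms lies inside that range.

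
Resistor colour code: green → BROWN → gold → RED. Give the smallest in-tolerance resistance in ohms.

Green → 5 (first significant figure)
Brown → 1 (second significant figure)
Gold → ×0.1 multiplier
Red → ±2% tolerance
51 × 0.1 = 5.1 Ω
Smallest = 5.1 × (1 − 2/100) = 4.998 Ω.

4.998 Ω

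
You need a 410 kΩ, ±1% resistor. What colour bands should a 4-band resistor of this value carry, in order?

yellow, brown, yellow, brown

410000 Ω = 41 × 10^4.
4 → yellow
1 → brown
Multiplier 10^4 → yellow.
±1% tolerance → brown.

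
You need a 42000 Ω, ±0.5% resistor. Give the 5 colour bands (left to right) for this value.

42000 Ω = 420 × 10^2.
4 → yellow
2 → red
0 → black
Multiplier 10^2 → red.
±0.5% tolerance → green.

yellow, red, black, red, green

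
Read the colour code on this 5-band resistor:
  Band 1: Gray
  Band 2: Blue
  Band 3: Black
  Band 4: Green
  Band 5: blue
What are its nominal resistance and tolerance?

Grey → 8 (first significant figure)
Blue → 6 (second significant figure)
Black → 0 (third significant figure)
Green → ×10^5 multiplier
Blue → ±0.25% tolerance
860 × 100000 = 86000000 Ω

86000000 Ω ±0.25%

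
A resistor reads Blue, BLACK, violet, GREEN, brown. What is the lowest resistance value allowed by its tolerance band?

Blue → 6 (first significant figure)
Black → 0 (second significant figure)
Violet → 7 (third significant figure)
Green → ×10^5 multiplier
Brown → ±1% tolerance
607 × 100000 = 60700000 Ω
Lowest = 60700000 × (1 − 1/100) = 60093000 Ω.

60093000 Ω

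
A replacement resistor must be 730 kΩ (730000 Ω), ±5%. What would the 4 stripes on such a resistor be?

730000 Ω = 73 × 10^4.
7 → violet
3 → orange
Multiplier 10^4 → yellow.
±5% tolerance → gold.

violet, orange, yellow, gold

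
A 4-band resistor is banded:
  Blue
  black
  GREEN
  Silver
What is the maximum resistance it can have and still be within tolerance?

Blue → 6 (first significant figure)
Black → 0 (second significant figure)
Green → ×10^5 multiplier
Silver → ±10% tolerance
60 × 100000 = 6000000 Ω
Maximum = 6000000 × (1 + 10/100) = 6600000 Ω.

6600000 Ω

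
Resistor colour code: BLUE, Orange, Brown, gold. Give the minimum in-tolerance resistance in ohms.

Blue → 6 (first significant figure)
Orange → 3 (second significant figure)
Brown → ×10 multiplier
Gold → ±5% tolerance
63 × 10 = 630 Ω
Minimum = 630 × (1 − 5/100) = 598.5 Ω.

598.5 Ω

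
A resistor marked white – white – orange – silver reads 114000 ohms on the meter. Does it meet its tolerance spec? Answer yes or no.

White → 9 (first significant figure)
White → 9 (second significant figure)
Orange → ×10^3 multiplier
Silver → ±10% tolerance
99 × 1000 = 99000 Ω
Allowed range: 89100 Ω to 108900 Ω.
114000 ohms lies outside that range.

no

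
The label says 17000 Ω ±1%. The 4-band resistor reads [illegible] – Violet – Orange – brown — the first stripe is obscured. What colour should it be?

brown

17000 Ω = 17 × 10^3.
The first band gives digit 1 of the significand, and 1 is brown.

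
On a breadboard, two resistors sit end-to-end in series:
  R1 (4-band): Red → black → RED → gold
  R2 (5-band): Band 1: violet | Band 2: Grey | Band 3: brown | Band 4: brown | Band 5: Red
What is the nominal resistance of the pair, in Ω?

R1: red, black → 20; red ×10^2 → 2000 Ω.
R2: violet, grey, brown → 781; brown ×10 → 7810 Ω.
Series: 2000 + 7810 = 9810 Ω.

9810 Ω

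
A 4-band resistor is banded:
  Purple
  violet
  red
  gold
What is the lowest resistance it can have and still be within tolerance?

Violet → 7 (first significant figure)
Violet → 7 (second significant figure)
Red → ×10^2 multiplier
Gold → ±5% tolerance
77 × 100 = 7700 Ω
Lowest = 7700 × (1 − 5/100) = 7315 Ω.

7315 Ω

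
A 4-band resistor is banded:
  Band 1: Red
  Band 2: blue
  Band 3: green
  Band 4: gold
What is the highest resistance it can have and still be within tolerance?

2730000 Ω

Red → 2 (first significant figure)
Blue → 6 (second significant figure)
Green → ×10^5 multiplier
Gold → ±5% tolerance
26 × 100000 = 2600000 Ω
Highest = 2600000 × (1 + 5/100) = 2730000 Ω.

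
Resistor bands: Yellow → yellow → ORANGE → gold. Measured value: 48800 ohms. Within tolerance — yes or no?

no

Yellow → 4 (first significant figure)
Yellow → 4 (second significant figure)
Orange → ×10^3 multiplier
Gold → ±5% tolerance
44 × 1000 = 44000 Ω
Allowed range: 41800 Ω to 46200 Ω.
48800 ohms lies outside that range.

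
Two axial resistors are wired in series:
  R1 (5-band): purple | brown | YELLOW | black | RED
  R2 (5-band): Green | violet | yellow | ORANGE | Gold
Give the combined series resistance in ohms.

574714 Ω

R1: violet, brown, yellow → 714; black ×1 → 714 Ω.
R2: green, violet, yellow → 574; orange ×10^3 → 574000 Ω.
Series: 714 + 574000 = 574714 Ω.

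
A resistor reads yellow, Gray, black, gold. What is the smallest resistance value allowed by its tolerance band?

45.6 Ω

Yellow → 4 (first significant figure)
Grey → 8 (second significant figure)
Black → ×1 multiplier
Gold → ±5% tolerance
48 × 1 = 48 Ω
Smallest = 48 × (1 − 5/100) = 45.6 Ω.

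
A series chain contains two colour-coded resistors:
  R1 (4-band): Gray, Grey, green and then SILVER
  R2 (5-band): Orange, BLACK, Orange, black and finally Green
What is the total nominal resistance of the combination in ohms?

8800303 Ω

R1: grey, grey → 88; green ×10^5 → 8800000 Ω.
R2: orange, black, orange → 303; black ×1 → 303 Ω.
Series: 8800000 + 303 = 8800303 Ω.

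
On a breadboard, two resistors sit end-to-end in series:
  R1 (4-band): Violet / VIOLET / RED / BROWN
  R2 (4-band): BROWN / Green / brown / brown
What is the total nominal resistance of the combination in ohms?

7850 Ω

R1: violet, violet → 77; red ×10^2 → 7700 Ω.
R2: brown, green → 15; brown ×10 → 150 Ω.
Series: 7700 + 150 = 7850 Ω.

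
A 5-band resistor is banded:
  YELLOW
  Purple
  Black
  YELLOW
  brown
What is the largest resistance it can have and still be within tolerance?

4747000 Ω

Yellow → 4 (first significant figure)
Violet → 7 (second significant figure)
Black → 0 (third significant figure)
Yellow → ×10^4 multiplier
Brown → ±1% tolerance
470 × 10000 = 4700000 Ω
Largest = 4700000 × (1 + 1/100) = 4747000 Ω.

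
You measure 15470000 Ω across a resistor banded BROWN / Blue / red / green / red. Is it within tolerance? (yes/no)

no

Brown → 1 (first significant figure)
Blue → 6 (second significant figure)
Red → 2 (third significant figure)
Green → ×10^5 multiplier
Red → ±2% tolerance
162 × 100000 = 16200000 Ω
Allowed range: 15876000 Ω to 16524000 Ω.
15470000 Ω lies outside that range.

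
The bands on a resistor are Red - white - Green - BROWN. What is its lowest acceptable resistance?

Red → 2 (first significant figure)
White → 9 (second significant figure)
Green → ×10^5 multiplier
Brown → ±1% tolerance
29 × 100000 = 2900000 Ω
Lowest = 2900000 × (1 − 1/100) = 2871000 Ω.

2871000 Ω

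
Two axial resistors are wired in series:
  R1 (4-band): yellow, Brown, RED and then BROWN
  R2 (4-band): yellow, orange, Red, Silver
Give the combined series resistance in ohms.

8400 Ω

R1: yellow, brown → 41; red ×10^2 → 4100 Ω.
R2: yellow, orange → 43; red ×10^2 → 4300 Ω.
Series: 4100 + 4300 = 8400 Ω.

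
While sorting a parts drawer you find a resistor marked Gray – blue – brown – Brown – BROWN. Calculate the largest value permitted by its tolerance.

Grey → 8 (first significant figure)
Blue → 6 (second significant figure)
Brown → 1 (third significant figure)
Brown → ×10 multiplier
Brown → ±1% tolerance
861 × 10 = 8610 Ω
Largest = 8610 × (1 + 1/100) = 8696.1 Ω.

8696.1 Ω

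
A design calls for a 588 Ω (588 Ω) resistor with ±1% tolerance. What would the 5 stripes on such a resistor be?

588 Ω = 588 × 10^0.
5 → green
8 → grey
8 → grey
Multiplier 10^0 → black.
±1% tolerance → brown.

green, grey, grey, black, brown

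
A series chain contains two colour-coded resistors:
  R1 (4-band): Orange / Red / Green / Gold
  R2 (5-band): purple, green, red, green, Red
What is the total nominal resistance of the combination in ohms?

R1: orange, red → 32; green ×10^5 → 3200000 Ω.
R2: violet, green, red → 752; green ×10^5 → 75200000 Ω.
Series: 3200000 + 75200000 = 78400000 Ω.

78400000 Ω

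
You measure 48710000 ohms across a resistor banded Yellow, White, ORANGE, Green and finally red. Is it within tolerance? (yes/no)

Yellow → 4 (first significant figure)
White → 9 (second significant figure)
Orange → 3 (third significant figure)
Green → ×10^5 multiplier
Red → ±2% tolerance
493 × 100000 = 49300000 Ω
Allowed range: 48314000 Ω to 50286000 Ω.
48710000 ohms lies inside that range.

yes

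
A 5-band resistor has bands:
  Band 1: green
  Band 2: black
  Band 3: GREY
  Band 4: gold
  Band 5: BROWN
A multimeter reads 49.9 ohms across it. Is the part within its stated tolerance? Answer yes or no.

Green → 5 (first significant figure)
Black → 0 (second significant figure)
Grey → 8 (third significant figure)
Gold → ×0.1 multiplier
Brown → ±1% tolerance
508 × 0.1 = 50.8 Ω
Allowed range: 50.292 Ω to 51.308 Ω.
49.9 ohms lies outside that range.

no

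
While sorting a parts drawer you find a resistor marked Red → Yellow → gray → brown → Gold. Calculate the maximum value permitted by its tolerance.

2604 Ω

Red → 2 (first significant figure)
Yellow → 4 (second significant figure)
Grey → 8 (third significant figure)
Brown → ×10 multiplier
Gold → ±5% tolerance
248 × 10 = 2480 Ω
Maximum = 2480 × (1 + 5/100) = 2604 Ω.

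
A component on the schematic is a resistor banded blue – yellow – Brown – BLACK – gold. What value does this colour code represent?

Blue → 6 (first significant figure)
Yellow → 4 (second significant figure)
Brown → 1 (third significant figure)
Black → ×1 multiplier
641 × 1 = 641 Ω

641 Ω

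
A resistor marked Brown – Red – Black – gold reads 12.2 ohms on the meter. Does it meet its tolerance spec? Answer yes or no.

yes

Brown → 1 (first significant figure)
Red → 2 (second significant figure)
Black → ×1 multiplier
Gold → ±5% tolerance
12 × 1 = 12 Ω
Allowed range: 11.4 Ω to 12.6 Ω.
12.2 ohms lies inside that range.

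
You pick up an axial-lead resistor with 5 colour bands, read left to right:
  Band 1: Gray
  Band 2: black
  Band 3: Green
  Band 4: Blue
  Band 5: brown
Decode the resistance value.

Grey → 8 (first significant figure)
Black → 0 (second significant figure)
Green → 5 (third significant figure)
Blue → ×10^6 multiplier
805 × 1000000 = 805000000 Ω

805000000 Ω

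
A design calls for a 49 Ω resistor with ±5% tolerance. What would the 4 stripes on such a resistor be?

49 Ω = 49 × 10^0.
4 → yellow
9 → white
Multiplier 10^0 → black.
±5% tolerance → gold.

yellow, white, black, gold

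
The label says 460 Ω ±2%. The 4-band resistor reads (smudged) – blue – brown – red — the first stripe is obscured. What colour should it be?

yellow

460 Ω = 46 × 10^1.
The first band gives digit 4 of the significand, and 4 is yellow.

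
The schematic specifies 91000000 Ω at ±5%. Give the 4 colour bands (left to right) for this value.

white, brown, blue, gold

91000000 Ω = 91 × 10^6.
9 → white
1 → brown
Multiplier 10^6 → blue.
±5% tolerance → gold.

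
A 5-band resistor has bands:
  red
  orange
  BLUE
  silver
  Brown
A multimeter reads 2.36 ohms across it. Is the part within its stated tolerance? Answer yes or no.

yes

Red → 2 (first significant figure)
Orange → 3 (second significant figure)
Blue → 6 (third significant figure)
Silver → ×0.01 multiplier
Brown → ±1% tolerance
236 × 0.01 = 2.36 Ω
Allowed range: 2.3364 Ω to 2.3836 Ω.
2.36 ohms lies inside that range.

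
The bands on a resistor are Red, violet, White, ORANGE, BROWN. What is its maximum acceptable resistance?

Red → 2 (first significant figure)
Violet → 7 (second significant figure)
White → 9 (third significant figure)
Orange → ×10^3 multiplier
Brown → ±1% tolerance
279 × 1000 = 279000 Ω
Maximum = 279000 × (1 + 1/100) = 281790 Ω.

281790 Ω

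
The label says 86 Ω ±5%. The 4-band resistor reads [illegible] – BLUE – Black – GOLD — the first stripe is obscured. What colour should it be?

86 Ω = 86 × 10^0.
The first band gives digit 8 of the significand, and 8 is grey.

grey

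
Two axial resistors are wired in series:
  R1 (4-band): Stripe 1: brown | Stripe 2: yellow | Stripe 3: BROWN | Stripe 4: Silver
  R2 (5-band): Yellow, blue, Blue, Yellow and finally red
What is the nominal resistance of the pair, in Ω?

R1: brown, yellow → 14; brown ×10 → 140 Ω.
R2: yellow, blue, blue → 466; yellow ×10^4 → 4660000 Ω.
Series: 140 + 4660000 = 4660140 Ω.

4660140 Ω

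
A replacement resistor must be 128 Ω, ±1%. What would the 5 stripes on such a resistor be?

128 Ω = 128 × 10^0.
1 → brown
2 → red
8 → grey
Multiplier 10^0 → black.
±1% tolerance → brown.

brown, red, grey, black, brown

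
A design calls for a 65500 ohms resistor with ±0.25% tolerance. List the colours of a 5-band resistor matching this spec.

65500 Ω = 655 × 10^2.
6 → blue
5 → green
5 → green
Multiplier 10^2 → red.
±0.25% tolerance → blue.

blue, green, green, red, blue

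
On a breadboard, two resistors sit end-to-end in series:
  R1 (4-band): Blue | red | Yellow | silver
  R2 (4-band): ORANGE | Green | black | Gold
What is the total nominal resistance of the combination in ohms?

620035 Ω

R1: blue, red → 62; yellow ×10^4 → 620000 Ω.
R2: orange, green → 35; black ×1 → 35 Ω.
Series: 620000 + 35 = 620035 Ω.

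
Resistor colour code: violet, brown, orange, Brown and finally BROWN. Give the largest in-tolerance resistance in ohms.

7201.3 Ω

Violet → 7 (first significant figure)
Brown → 1 (second significant figure)
Orange → 3 (third significant figure)
Brown → ×10 multiplier
Brown → ±1% tolerance
713 × 10 = 7130 Ω
Largest = 7130 × (1 + 1/100) = 7201.3 Ω.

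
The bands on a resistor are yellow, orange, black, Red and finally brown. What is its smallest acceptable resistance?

Yellow → 4 (first significant figure)
Orange → 3 (second significant figure)
Black → 0 (third significant figure)
Red → ×10^2 multiplier
Brown → ±1% tolerance
430 × 100 = 43000 Ω
Smallest = 43000 × (1 − 1/100) = 42570 Ω.

42570 Ω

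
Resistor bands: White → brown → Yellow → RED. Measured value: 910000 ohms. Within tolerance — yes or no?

White → 9 (first significant figure)
Brown → 1 (second significant figure)
Yellow → ×10^4 multiplier
Red → ±2% tolerance
91 × 10000 = 910000 Ω
Allowed range: 891800 Ω to 928200 Ω.
910000 ohms lies inside that range.

yes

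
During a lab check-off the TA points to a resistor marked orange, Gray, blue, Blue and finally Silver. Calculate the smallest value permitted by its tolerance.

347400000 Ω

Orange → 3 (first significant figure)
Grey → 8 (second significant figure)
Blue → 6 (third significant figure)
Blue → ×10^6 multiplier
Silver → ±10% tolerance
386 × 1000000 = 386000000 Ω
Smallest = 386000000 × (1 − 10/100) = 347400000 Ω.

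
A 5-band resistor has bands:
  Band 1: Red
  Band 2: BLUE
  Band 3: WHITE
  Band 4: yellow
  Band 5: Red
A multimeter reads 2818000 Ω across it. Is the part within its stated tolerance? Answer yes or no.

Red → 2 (first significant figure)
Blue → 6 (second significant figure)
White → 9 (third significant figure)
Yellow → ×10^4 multiplier
Red → ±2% tolerance
269 × 10000 = 2690000 Ω
Allowed range: 2636200 Ω to 2743800 Ω.
2818000 Ω lies outside that range.

no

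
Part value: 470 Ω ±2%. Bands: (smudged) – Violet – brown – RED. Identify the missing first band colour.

470 Ω = 47 × 10^1.
The first band gives digit 4 of the significand, and 4 is yellow.

yellow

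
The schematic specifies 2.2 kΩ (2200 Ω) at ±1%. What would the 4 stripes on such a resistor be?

red, red, red, brown

2200 Ω = 22 × 10^2.
2 → red
2 → red
Multiplier 10^2 → red.
±1% tolerance → brown.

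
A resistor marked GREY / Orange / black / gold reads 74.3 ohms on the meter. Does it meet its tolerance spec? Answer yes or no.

Grey → 8 (first significant figure)
Orange → 3 (second significant figure)
Black → ×1 multiplier
Gold → ±5% tolerance
83 × 1 = 83 Ω
Allowed range: 78.85 Ω to 87.15 Ω.
74.3 ohms lies outside that range.

no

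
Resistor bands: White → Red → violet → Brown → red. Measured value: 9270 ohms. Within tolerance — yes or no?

yes

White → 9 (first significant figure)
Red → 2 (second significant figure)
Violet → 7 (third significant figure)
Brown → ×10 multiplier
Red → ±2% tolerance
927 × 10 = 9270 Ω
Allowed range: 9084.6 Ω to 9455.4 Ω.
9270 ohms lies inside that range.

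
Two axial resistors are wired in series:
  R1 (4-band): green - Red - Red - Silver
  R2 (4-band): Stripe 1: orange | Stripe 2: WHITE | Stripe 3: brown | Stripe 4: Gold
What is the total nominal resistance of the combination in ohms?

R1: green, red → 52; red ×10^2 → 5200 Ω.
R2: orange, white → 39; brown ×10 → 390 Ω.
Series: 5200 + 390 = 5590 Ω.

5590 Ω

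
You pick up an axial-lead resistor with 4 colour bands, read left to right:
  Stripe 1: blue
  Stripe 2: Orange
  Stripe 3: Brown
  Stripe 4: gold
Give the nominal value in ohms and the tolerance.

630 Ω ±5%

Blue → 6 (first significant figure)
Orange → 3 (second significant figure)
Brown → ×10 multiplier
Gold → ±5% tolerance
63 × 10 = 630 Ω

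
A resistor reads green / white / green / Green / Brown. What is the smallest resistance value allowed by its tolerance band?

58905000 Ω

Green → 5 (first significant figure)
White → 9 (second significant figure)
Green → 5 (third significant figure)
Green → ×10^5 multiplier
Brown → ±1% tolerance
595 × 100000 = 59500000 Ω
Smallest = 59500000 × (1 − 1/100) = 58905000 Ω.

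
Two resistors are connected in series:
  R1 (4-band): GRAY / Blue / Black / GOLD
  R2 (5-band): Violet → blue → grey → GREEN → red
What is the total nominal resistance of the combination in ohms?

R1: grey, blue → 86; black ×1 → 86 Ω.
R2: violet, blue, grey → 768; green ×10^5 → 76800000 Ω.
Series: 86 + 76800000 = 76800086 Ω.

76800086 Ω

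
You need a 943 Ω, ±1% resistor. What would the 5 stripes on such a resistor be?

943 Ω = 943 × 10^0.
9 → white
4 → yellow
3 → orange
Multiplier 10^0 → black.
±1% tolerance → brown.

white, yellow, orange, black, brown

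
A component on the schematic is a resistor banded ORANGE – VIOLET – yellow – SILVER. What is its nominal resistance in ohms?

Orange → 3 (first significant figure)
Violet → 7 (second significant figure)
Yellow → ×10^4 multiplier
37 × 10000 = 370000 Ω

370000 Ω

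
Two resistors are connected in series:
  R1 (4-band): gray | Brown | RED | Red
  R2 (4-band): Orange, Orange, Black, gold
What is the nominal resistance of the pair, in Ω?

8133 Ω

R1: grey, brown → 81; red ×10^2 → 8100 Ω.
R2: orange, orange → 33; black ×1 → 33 Ω.
Series: 8100 + 33 = 8133 Ω.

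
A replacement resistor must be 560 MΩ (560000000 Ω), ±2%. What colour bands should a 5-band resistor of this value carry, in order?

green, blue, black, blue, red

560000000 Ω = 560 × 10^6.
5 → green
6 → blue
0 → black
Multiplier 10^6 → blue.
±2% tolerance → red.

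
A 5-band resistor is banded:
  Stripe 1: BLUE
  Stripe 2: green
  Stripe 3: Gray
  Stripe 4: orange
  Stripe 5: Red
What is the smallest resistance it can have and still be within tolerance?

Blue → 6 (first significant figure)
Green → 5 (second significant figure)
Grey → 8 (third significant figure)
Orange → ×10^3 multiplier
Red → ±2% tolerance
658 × 1000 = 658000 Ω
Smallest = 658000 × (1 − 2/100) = 644840 Ω.

644840 Ω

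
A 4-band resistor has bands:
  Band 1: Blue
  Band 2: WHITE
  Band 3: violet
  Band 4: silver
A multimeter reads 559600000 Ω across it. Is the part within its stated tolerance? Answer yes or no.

Blue → 6 (first significant figure)
White → 9 (second significant figure)
Violet → ×10^7 multiplier
Silver → ±10% tolerance
69 × 10000000 = 690000000 Ω
Allowed range: 621000000 Ω to 759000000 Ω.
559600000 Ω lies outside that range.

no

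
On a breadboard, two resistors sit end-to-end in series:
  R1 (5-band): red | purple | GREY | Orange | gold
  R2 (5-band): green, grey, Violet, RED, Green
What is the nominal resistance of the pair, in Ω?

336700 Ω

R1: red, violet, grey → 278; orange ×10^3 → 278000 Ω.
R2: green, grey, violet → 587; red ×10^2 → 58700 Ω.
Series: 278000 + 58700 = 336700 Ω.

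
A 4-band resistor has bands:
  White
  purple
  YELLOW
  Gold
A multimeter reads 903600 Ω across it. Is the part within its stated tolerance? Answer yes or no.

no

White → 9 (first significant figure)
Violet → 7 (second significant figure)
Yellow → ×10^4 multiplier
Gold → ±5% tolerance
97 × 10000 = 970000 Ω
Allowed range: 921500 Ω to 1018500 Ω.
903600 Ω lies outside that range.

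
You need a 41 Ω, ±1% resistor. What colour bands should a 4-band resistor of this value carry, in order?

41 Ω = 41 × 10^0.
4 → yellow
1 → brown
Multiplier 10^0 → black.
±1% tolerance → brown.

yellow, brown, black, brown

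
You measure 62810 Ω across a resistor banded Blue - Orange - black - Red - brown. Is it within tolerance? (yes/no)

yes

Blue → 6 (first significant figure)
Orange → 3 (second significant figure)
Black → 0 (third significant figure)
Red → ×10^2 multiplier
Brown → ±1% tolerance
630 × 100 = 63000 Ω
Allowed range: 62370 Ω to 63630 Ω.
62810 Ω lies inside that range.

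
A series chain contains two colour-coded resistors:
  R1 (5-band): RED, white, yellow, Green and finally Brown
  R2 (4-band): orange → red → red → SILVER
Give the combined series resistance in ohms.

29403200 Ω

R1: red, white, yellow → 294; green ×10^5 → 29400000 Ω.
R2: orange, red → 32; red ×10^2 → 3200 Ω.
Series: 29400000 + 3200 = 29403200 Ω.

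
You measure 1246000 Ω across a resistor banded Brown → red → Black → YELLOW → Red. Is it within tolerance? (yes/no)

no

Brown → 1 (first significant figure)
Red → 2 (second significant figure)
Black → 0 (third significant figure)
Yellow → ×10^4 multiplier
Red → ±2% tolerance
120 × 10000 = 1200000 Ω
Allowed range: 1176000 Ω to 1224000 Ω.
1246000 Ω lies outside that range.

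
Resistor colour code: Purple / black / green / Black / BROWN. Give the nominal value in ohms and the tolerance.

Violet → 7 (first significant figure)
Black → 0 (second significant figure)
Green → 5 (third significant figure)
Black → ×1 multiplier
Brown → ±1% tolerance
705 × 1 = 705 Ω

705 Ω ±1%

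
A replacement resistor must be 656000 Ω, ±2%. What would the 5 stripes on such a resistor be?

656000 Ω = 656 × 10^3.
6 → blue
5 → green
6 → blue
Multiplier 10^3 → orange.
±2% tolerance → red.

blue, green, blue, orange, red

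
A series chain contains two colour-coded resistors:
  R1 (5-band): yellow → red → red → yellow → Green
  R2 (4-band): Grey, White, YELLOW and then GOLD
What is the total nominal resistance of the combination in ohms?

R1: yellow, red, red → 422; yellow ×10^4 → 4220000 Ω.
R2: grey, white → 89; yellow ×10^4 → 890000 Ω.
Series: 4220000 + 890000 = 5110000 Ω.

5110000 Ω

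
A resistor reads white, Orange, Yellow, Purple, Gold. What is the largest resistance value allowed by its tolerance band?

9807000000 Ω

White → 9 (first significant figure)
Orange → 3 (second significant figure)
Yellow → 4 (third significant figure)
Violet → ×10^7 multiplier
Gold → ±5% tolerance
934 × 10000000 = 9340000000 Ω
Largest = 9340000000 × (1 + 5/100) = 9807000000 Ω.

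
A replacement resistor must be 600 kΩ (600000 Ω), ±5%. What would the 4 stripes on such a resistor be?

blue, black, yellow, gold

600000 Ω = 60 × 10^4.
6 → blue
0 → black
Multiplier 10^4 → yellow.
±5% tolerance → gold.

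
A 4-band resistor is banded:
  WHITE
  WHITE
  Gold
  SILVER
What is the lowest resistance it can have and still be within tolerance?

8.91 Ω

White → 9 (first significant figure)
White → 9 (second significant figure)
Gold → ×0.1 multiplier
Silver → ±10% tolerance
99 × 0.1 = 9.9 Ω
Lowest = 9.9 × (1 − 10/100) = 8.91 Ω.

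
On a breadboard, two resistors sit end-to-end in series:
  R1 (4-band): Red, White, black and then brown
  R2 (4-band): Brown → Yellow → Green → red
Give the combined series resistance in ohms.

R1: red, white → 29; black ×1 → 29 Ω.
R2: brown, yellow → 14; green ×10^5 → 1400000 Ω.
Series: 29 + 1400000 = 1400029 Ω.

1400029 Ω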